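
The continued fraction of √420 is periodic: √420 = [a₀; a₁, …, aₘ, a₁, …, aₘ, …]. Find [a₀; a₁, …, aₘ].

a₀ = ⌊√420⌋ = 20.
With m₀=0, d₀=1 and mₖ₊₁ = dₖaₖ − mₖ, dₖ₊₁ = (n − mₖ₊₁²)/dₖ, aₖ₊₁ = ⌊(a₀+mₖ₊₁)/dₖ₊₁⌋:
  k=1: m=20, d=20, a=2
  k=2: m=20, d=1, a=40
d=1 and a=2a₀=40 at k=2, so the next step gives (m, d) = (20, 20) again — its k=1 value — and the period has length 2.

[20; 2, 40]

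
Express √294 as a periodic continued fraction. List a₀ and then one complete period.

[17; 6, 1, 4, 1, 6, 34]

a₀ = ⌊√294⌋ = 17.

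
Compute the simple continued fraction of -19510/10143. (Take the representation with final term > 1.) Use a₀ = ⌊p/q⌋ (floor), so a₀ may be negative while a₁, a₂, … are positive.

[-2; 13, 14, 9, 6]

-19510 = -2·10143 + 776
10143 = 13·776 + 55
776 = 14·55 + 6
55 = 9·6 + 1
6 = 6·1 + 0  (stop)
So -19510/10143 = [-2; 13, 14, 9, 6].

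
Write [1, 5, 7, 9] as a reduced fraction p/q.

393/329

Fold from the inside: start with 9/1.
  7 + 1/9 = 64/9
  5 + 9/64 = 329/64
  1 + 64/329 = 393/329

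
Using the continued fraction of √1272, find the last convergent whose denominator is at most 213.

√1272 = [35; 1, 1, 1, 70, …] (period length 4).
Convergents:
  p_0/q_0 = 35/1
  p_1/q_1 = 36/1
  p_2/q_2 = 71/2
  p_3/q_3 = 107/3
  p_4/q_4 = 7561/212
  p_5/q_5 = 7668/215
q_4 = 212 ≤ 213 < 215 = q_5, so the answer is 7561/212.

7561/212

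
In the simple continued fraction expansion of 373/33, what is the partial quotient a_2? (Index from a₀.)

3

373 = 11·33 + 10   →  a_0 = 11
33 = 3·10 + 3   →  a_1 = 3
10 = 3·3 + 1   →  a_2 = 3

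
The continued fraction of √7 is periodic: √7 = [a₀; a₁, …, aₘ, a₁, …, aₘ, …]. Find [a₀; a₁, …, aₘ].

a₀ = ⌊√7⌋ = 2.
With m₀=0, d₀=1 and mₖ₊₁ = dₖaₖ − mₖ, dₖ₊₁ = (n − mₖ₊₁²)/dₖ, aₖ₊₁ = ⌊(a₀+mₖ₊₁)/dₖ₊₁⌋:
  k=1: m=2, d=3, a=1
  k=2: m=1, d=2, a=1
  k=3: m=1, d=3, a=1
  k=4: m=2, d=1, a=4
d=1 and a=2a₀=4 at k=4, so the next step gives (m, d) = (2, 3) again — its k=1 value — and the period has length 4.

[2; 1, 1, 1, 4]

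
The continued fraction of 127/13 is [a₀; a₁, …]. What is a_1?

127 = 9·13 + 10   →  a_0 = 9
13 = 1·10 + 3   →  a_1 = 1

1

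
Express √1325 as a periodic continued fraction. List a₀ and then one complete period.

a₀ = ⌊√1325⌋ = 36.

[36; 2, 2, 72]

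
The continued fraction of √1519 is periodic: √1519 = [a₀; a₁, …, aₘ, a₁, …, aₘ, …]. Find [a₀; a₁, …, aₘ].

a₀ = ⌊√1519⌋ = 38.
With m₀=0, d₀=1 and mₖ₊₁ = dₖaₖ − mₖ, dₖ₊₁ = (n − mₖ₊₁²)/dₖ, aₖ₊₁ = ⌊(a₀+mₖ₊₁)/dₖ₊₁⌋:
  k=1: m=38, d=75, a=1
  k=2: m=37, d=2, a=37
  k=3: m=37, d=75, a=1
  k=4: m=38, d=1, a=76
d=1 and a=2a₀=76 at k=4, so the next step gives (m, d) = (38, 75) again — its k=1 value — and the period has length 4.

[38; 1, 37, 1, 76]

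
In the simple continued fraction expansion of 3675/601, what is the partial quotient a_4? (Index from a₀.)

2

3675 = 6·601 + 69   →  a_0 = 6
601 = 8·69 + 49   →  a_1 = 8
69 = 1·49 + 20   →  a_2 = 1
49 = 2·20 + 9   →  a_3 = 2
20 = 2·9 + 2   →  a_4 = 2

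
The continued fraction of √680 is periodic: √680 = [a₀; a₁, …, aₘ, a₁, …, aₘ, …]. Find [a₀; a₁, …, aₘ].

[26; 13, 52]

a₀ = ⌊√680⌋ = 26.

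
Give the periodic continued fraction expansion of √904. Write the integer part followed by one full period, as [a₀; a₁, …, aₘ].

[30; 15, 60]

a₀ = ⌊√904⌋ = 30.
With m₀=0, d₀=1 and mₖ₊₁ = dₖaₖ − mₖ, dₖ₊₁ = (n − mₖ₊₁²)/dₖ, aₖ₊₁ = ⌊(a₀+mₖ₊₁)/dₖ₊₁⌋:
  k=1: m=30, d=4, a=15
  k=2: m=30, d=1, a=60
d=1 and a=2a₀=60 at k=2, so the next step gives (m, d) = (30, 4) again — its k=1 value — and the period has length 2.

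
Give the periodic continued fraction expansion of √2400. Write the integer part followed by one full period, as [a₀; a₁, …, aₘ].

[48; 1, 96]

a₀ = ⌊√2400⌋ = 48.
With m₀=0, d₀=1 and mₖ₊₁ = dₖaₖ − mₖ, dₖ₊₁ = (n − mₖ₊₁²)/dₖ, aₖ₊₁ = ⌊(a₀+mₖ₊₁)/dₖ₊₁⌋:
  k=1: m=48, d=96, a=1
  k=2: m=48, d=1, a=96
d=1 and a=2a₀=96 at k=2, so the next step gives (m, d) = (48, 96) again — its k=1 value — and the period has length 2.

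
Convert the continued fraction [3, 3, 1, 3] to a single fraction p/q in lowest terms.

Fold from the inside: start with 3/1.
  1 + 1/3 = 4/3
  3 + 3/4 = 15/4
  3 + 4/15 = 49/15

49/15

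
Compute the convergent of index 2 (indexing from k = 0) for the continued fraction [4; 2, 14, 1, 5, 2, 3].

Using pₖ = aₖpₖ₋₁ + pₖ₋₂, qₖ = aₖqₖ₋₁ + qₖ₋₂ (with p₋₁=1, p₋₂=0, q₋₁=0, q₋₂=1):
  k=0: a=4, p=4, q=1
  k=1: a=2, p=9, q=2
  k=2: a=14, p=130, q=29

130/29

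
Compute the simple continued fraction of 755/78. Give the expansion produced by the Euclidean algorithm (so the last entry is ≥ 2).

[9; 1, 2, 8, 3]

755 = 9*78 + 53
78 = 1*53 + 25
53 = 2*25 + 3
25 = 8*3 + 1
3 = 3*1 + 0  (stop)
So 755/78 = [9; 1, 2, 8, 3].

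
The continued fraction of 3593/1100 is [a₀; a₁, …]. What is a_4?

3593 = 3·1100 + 293   →  a_0 = 3
1100 = 3·293 + 221   →  a_1 = 3
293 = 1·221 + 72   →  a_2 = 1
221 = 3·72 + 5   →  a_3 = 3
72 = 14·5 + 2   →  a_4 = 14

14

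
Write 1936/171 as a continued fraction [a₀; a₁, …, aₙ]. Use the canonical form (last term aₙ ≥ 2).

[11; 3, 9, 6]

1936 = 11×171 + 55
171 = 3×55 + 6
55 = 9×6 + 1
6 = 6×1 + 0  (stop)
So 1936/171 = [11; 3, 9, 6].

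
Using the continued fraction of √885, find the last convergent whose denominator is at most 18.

√885 = [29; 1, 2, 1, 58, …] (period length 4).
Convergents:
  p_0/q_0 = 29/1
  p_1/q_1 = 30/1
  p_2/q_2 = 89/3
  p_3/q_3 = 119/4
  p_4/q_4 = 6991/235
q_3 = 4 ≤ 18 < 235 = q_4, so the answer is 119/4.

119/4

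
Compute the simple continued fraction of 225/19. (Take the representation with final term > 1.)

[11; 1, 5, 3]

225 = 11·19 + 16
19 = 1·16 + 3
16 = 5·3 + 1
3 = 3·1 + 0  (stop)
So 225/19 = [11; 1, 5, 3].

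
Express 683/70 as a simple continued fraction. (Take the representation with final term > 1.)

[9; 1, 3, 8, 2]

683 = 9·70 + 53
70 = 1·53 + 17
53 = 3·17 + 2
17 = 8·2 + 1
2 = 2·1 + 0  (stop)
So 683/70 = [9; 1, 3, 8, 2].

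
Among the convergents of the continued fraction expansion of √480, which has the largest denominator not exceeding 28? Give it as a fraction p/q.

241/11

√480 = [21; 1, 9, 1, 42, …] (period length 4).
Convergents:
  p_0/q_0 = 21/1
  p_1/q_1 = 22/1
  p_2/q_2 = 219/10
  p_3/q_3 = 241/11
  p_4/q_4 = 10341/472
q_3 = 11 ≤ 28 < 472 = q_4, so the answer is 241/11.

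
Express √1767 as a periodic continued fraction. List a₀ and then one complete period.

[42; 28, 84]

a₀ = ⌊√1767⌋ = 42.
With m₀=0, d₀=1 and mₖ₊₁ = dₖaₖ − mₖ, dₖ₊₁ = (n − mₖ₊₁²)/dₖ, aₖ₊₁ = ⌊(a₀+mₖ₊₁)/dₖ₊₁⌋:
  k=1: m=42, d=3, a=28
  k=2: m=42, d=1, a=84
d=1 and a=2a₀=84 at k=2, so the next step gives (m, d) = (42, 3) again — its k=1 value — and the period has length 2.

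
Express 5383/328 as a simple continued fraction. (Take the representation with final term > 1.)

5383 = 16·328 + 135
328 = 2·135 + 58
135 = 2·58 + 19
58 = 3·19 + 1
19 = 19·1 + 0  (stop)
So 5383/328 = [16; 2, 2, 3, 19].

[16; 2, 2, 3, 19]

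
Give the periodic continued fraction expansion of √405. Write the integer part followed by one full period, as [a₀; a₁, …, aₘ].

a₀ = ⌊√405⌋ = 20.
With m₀=0, d₀=1 and mₖ₊₁ = dₖaₖ − mₖ, dₖ₊₁ = (n − mₖ₊₁²)/dₖ, aₖ₊₁ = ⌊(a₀+mₖ₊₁)/dₖ₊₁⌋:
  k=1: m=20, d=5, a=8
  k=2: m=20, d=1, a=40
d=1 and a=2a₀=40 at k=2, so the next step gives (m, d) = (20, 5) again — its k=1 value — and the period has length 2.

[20; 8, 40]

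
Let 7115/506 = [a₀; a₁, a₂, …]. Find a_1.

7115 = 14·506 + 31   →  a_0 = 14
506 = 16·31 + 10   →  a_1 = 16

16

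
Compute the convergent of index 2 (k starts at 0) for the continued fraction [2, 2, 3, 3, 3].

Using pₖ = aₖpₖ₋₁ + pₖ₋₂, qₖ = aₖqₖ₋₁ + qₖ₋₂ (with p₋₁=1, p₋₂=0, q₋₁=0, q₋₂=1):
  k=0: a=2, p=2, q=1
  k=1: a=2, p=5, q=2
  k=2: a=3, p=17, q=7

17/7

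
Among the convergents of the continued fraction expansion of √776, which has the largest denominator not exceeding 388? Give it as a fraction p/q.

√776 = [27; 1, 5, 1, 54, …] (period length 4).
Convergents:
  p_0/q_0 = 27/1
  p_1/q_1 = 28/1
  p_2/q_2 = 167/6
  p_3/q_3 = 195/7
  p_4/q_4 = 10697/384
  p_5/q_5 = 10892/391
q_4 = 384 ≤ 388 < 391 = q_5, so the answer is 10697/384.

10697/384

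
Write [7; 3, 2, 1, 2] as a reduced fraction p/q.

197/27

Using pₖ = aₖpₖ₋₁ + pₖ₋₂ and qₖ = aₖqₖ₋₁ + qₖ₋₂:
  k=0: a=7, p=7, q=1
  k=1: a=3, p=22, q=3
  k=2: a=2, p=51, q=7
  k=3: a=1, p=73, q=10
  k=4: a=2, p=197, q=27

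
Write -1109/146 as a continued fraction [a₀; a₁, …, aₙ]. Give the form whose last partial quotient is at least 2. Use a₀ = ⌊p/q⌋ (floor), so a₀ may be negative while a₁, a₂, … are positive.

[-8; 2, 2, 9, 3]

-1109 = -8·146 + 59
146 = 2·59 + 28
59 = 2·28 + 3
28 = 9·3 + 1
3 = 3·1 + 0  (stop)
So -1109/146 = [-8; 2, 2, 9, 3].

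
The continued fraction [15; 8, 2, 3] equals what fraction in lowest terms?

Fold from the inside: start with 3/1.
  2 + 1/3 = 7/3
  8 + 3/7 = 59/7
  15 + 7/59 = 892/59

892/59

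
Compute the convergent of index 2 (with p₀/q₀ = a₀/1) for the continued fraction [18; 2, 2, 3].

92/5

Using pₖ = aₖpₖ₋₁ + pₖ₋₂, qₖ = aₖqₖ₋₁ + qₖ₋₂ (with p₋₁=1, p₋₂=0, q₋₁=0, q₋₂=1):
  k=0: a=18, p=18, q=1
  k=1: a=2, p=37, q=2
  k=2: a=2, p=92, q=5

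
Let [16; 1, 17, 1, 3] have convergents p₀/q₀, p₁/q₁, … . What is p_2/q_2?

Using pₖ = aₖpₖ₋₁ + pₖ₋₂, qₖ = aₖqₖ₋₁ + qₖ₋₂ (with p₋₁=1, p₋₂=0, q₋₁=0, q₋₂=1):
  k=0: a=16, p=16, q=1
  k=1: a=1, p=17, q=1
  k=2: a=17, p=305, q=18

305/18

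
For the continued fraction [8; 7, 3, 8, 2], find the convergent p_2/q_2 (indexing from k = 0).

179/22

Using pₖ = aₖpₖ₋₁ + pₖ₋₂, qₖ = aₖqₖ₋₁ + qₖ₋₂ (with p₋₁=1, p₋₂=0, q₋₁=0, q₋₂=1):
  k=0: a=8, p=8, q=1
  k=1: a=7, p=57, q=7
  k=2: a=3, p=179, q=22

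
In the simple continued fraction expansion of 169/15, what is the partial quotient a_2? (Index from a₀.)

169 = 11·15 + 4   →  a_0 = 11
15 = 3·4 + 3   →  a_1 = 3
4 = 1·3 + 1   →  a_2 = 1

1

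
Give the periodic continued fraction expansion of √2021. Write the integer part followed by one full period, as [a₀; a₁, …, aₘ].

a₀ = ⌊√2021⌋ = 44.
With m₀=0, d₀=1 and mₖ₊₁ = dₖaₖ − mₖ, dₖ₊₁ = (n − mₖ₊₁²)/dₖ, aₖ₊₁ = ⌊(a₀+mₖ₊₁)/dₖ₊₁⌋:
  k=1: m=44, d=85, a=1
  k=2: m=41, d=4, a=21
  k=3: m=43, d=43, a=2
  k=4: m=43, d=4, a=21
  k=5: m=41, d=85, a=1
  k=6: m=44, d=1, a=88
d=1 and a=2a₀=88 at k=6, so the next step gives (m, d) = (44, 85) again — its k=1 value — and the period has length 6.

[44; 1, 21, 2, 21, 1, 88]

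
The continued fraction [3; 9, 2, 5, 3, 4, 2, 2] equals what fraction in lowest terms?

24231/7802

Fold from the inside: start with 2/1.
  2 + 1/2 = 5/2
  4 + 2/5 = 22/5
  3 + 5/22 = 71/22
  5 + 22/71 = 377/71
  2 + 71/377 = 825/377
  9 + 377/825 = 7802/825
  3 + 825/7802 = 24231/7802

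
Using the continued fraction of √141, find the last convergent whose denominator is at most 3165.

18049/1520

√141 = [11; 1, 6, 1, 22, …] (period length 4).
Convergents:
  p_0/q_0 = 11/1
  p_1/q_1 = 12/1
  p_2/q_2 = 83/7
  p_3/q_3 = 95/8
  p_4/q_4 = 2173/183
  p_5/q_5 = 2268/191
  p_6/q_6 = 15781/1329
  p_7/q_7 = 18049/1520
  p_8/q_8 = 412859/34769
q_7 = 1520 ≤ 3165 < 34769 = q_8, so the answer is 18049/1520.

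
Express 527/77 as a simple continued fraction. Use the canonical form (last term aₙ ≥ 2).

527 = 6·77 + 65
77 = 1·65 + 12
65 = 5·12 + 5
12 = 2·5 + 2
5 = 2·2 + 1
2 = 2·1 + 0  (stop)
So 527/77 = [6; 1, 5, 2, 2, 2].

[6; 1, 5, 2, 2, 2]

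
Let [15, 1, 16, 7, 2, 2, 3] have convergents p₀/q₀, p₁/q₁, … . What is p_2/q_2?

271/17

Using pₖ = aₖpₖ₋₁ + pₖ₋₂, qₖ = aₖqₖ₋₁ + qₖ₋₂ (with p₋₁=1, p₋₂=0, q₋₁=0, q₋₂=1):
  k=0: a=15, p=15, q=1
  k=1: a=1, p=16, q=1
  k=2: a=16, p=271, q=17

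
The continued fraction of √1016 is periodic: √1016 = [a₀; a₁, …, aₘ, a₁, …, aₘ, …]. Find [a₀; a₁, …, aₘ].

a₀ = ⌊√1016⌋ = 31.
With m₀=0, d₀=1 and mₖ₊₁ = dₖaₖ − mₖ, dₖ₊₁ = (n − mₖ₊₁²)/dₖ, aₖ₊₁ = ⌊(a₀+mₖ₊₁)/dₖ₊₁⌋:
  k=1: m=31, d=55, a=1
  k=2: m=24, d=8, a=6
  k=3: m=24, d=55, a=1
  k=4: m=31, d=1, a=62
d=1 and a=2a₀=62 at k=4, so the next step gives (m, d) = (31, 55) again — its k=1 value — and the period has length 4.

[31; 1, 6, 1, 62]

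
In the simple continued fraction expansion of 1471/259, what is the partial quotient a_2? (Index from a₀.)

1471 = 5·259 + 176   →  a_0 = 5
259 = 1·176 + 83   →  a_1 = 1
176 = 2·83 + 10   →  a_2 = 2

2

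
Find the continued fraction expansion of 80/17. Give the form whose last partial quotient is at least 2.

[4; 1, 2, 2, 2]

80 = 4·17 + 12
17 = 1·12 + 5
12 = 2·5 + 2
5 = 2·2 + 1
2 = 2·1 + 0  (stop)
So 80/17 = [4; 1, 2, 2, 2].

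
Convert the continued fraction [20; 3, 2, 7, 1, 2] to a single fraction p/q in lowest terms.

3449/170

Fold from the inside: start with 2/1.
  1 + 1/2 = 3/2
  7 + 2/3 = 23/3
  2 + 3/23 = 49/23
  3 + 23/49 = 170/49
  20 + 49/170 = 3449/170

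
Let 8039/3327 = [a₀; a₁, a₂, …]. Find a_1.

2

8039 = 2·3327 + 1385   →  a_0 = 2
3327 = 2·1385 + 557   →  a_1 = 2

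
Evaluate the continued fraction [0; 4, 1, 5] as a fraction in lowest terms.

6/29

Fold from the inside: start with 5/1.
  1 + 1/5 = 6/5
  4 + 5/6 = 29/6
  0 + 6/29 = 6/29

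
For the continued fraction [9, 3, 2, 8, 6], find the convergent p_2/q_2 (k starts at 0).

Using pₖ = aₖpₖ₋₁ + pₖ₋₂, qₖ = aₖqₖ₋₁ + qₖ₋₂ (with p₋₁=1, p₋₂=0, q₋₁=0, q₋₂=1):
  k=0: a=9, p=9, q=1
  k=1: a=3, p=28, q=3
  k=2: a=2, p=65, q=7

65/7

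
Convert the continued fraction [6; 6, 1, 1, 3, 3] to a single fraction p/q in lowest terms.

Fold from the inside: start with 3/1.
  3 + 1/3 = 10/3
  1 + 3/10 = 13/10
  1 + 10/13 = 23/13
  6 + 13/23 = 151/23
  6 + 23/151 = 929/151

929/151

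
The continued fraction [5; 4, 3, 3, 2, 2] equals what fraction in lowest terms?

1261/241

Fold from the inside: start with 2/1.
  2 + 1/2 = 5/2
  3 + 2/5 = 17/5
  3 + 5/17 = 56/17
  4 + 17/56 = 241/56
  5 + 56/241 = 1261/241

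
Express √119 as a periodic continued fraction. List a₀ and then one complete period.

a₀ = ⌊√119⌋ = 10.
With m₀=0, d₀=1 and mₖ₊₁ = dₖaₖ − mₖ, dₖ₊₁ = (n − mₖ₊₁²)/dₖ, aₖ₊₁ = ⌊(a₀+mₖ₊₁)/dₖ₊₁⌋:
  k=1: m=10, d=19, a=1
  k=2: m=9, d=2, a=9
  k=3: m=9, d=19, a=1
  k=4: m=10, d=1, a=20
d=1 and a=2a₀=20 at k=4, so the next step gives (m, d) = (10, 19) again — its k=1 value — and the period has length 4.

[10; 1, 9, 1, 20]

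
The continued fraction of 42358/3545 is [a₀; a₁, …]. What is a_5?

42358 = 11·3545 + 3363   →  a_0 = 11
3545 = 1·3363 + 182   →  a_1 = 1
3363 = 18·182 + 87   →  a_2 = 18
182 = 2·87 + 8   →  a_3 = 2
87 = 10·8 + 7   →  a_4 = 10
8 = 1·7 + 1   →  a_5 = 1

1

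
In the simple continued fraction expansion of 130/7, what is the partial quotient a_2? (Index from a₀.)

1

130 = 18·7 + 4   →  a_0 = 18
7 = 1·4 + 3   →  a_1 = 1
4 = 1·3 + 1   →  a_2 = 1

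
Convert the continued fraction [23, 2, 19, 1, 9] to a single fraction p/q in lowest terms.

9583/408

Fold from the inside: start with 9/1.
  1 + 1/9 = 10/9
  19 + 9/10 = 199/10
  2 + 10/199 = 408/199
  23 + 199/408 = 9583/408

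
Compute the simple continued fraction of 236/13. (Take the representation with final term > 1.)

236 = 18*13 + 2
13 = 6*2 + 1
2 = 2*1 + 0  (stop)
So 236/13 = [18; 6, 2].

[18; 6, 2]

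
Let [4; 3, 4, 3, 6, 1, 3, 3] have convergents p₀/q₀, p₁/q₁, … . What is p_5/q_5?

Using pₖ = aₖpₖ₋₁ + pₖ₋₂, qₖ = aₖqₖ₋₁ + qₖ₋₂ (with p₋₁=1, p₋₂=0, q₋₁=0, q₋₂=1):
  k=0: a=4, p=4, q=1
  k=1: a=3, p=13, q=3
  k=2: a=4, p=56, q=13
  k=3: a=3, p=181, q=42
  k=4: a=6, p=1142, q=265
  k=5: a=1, p=1323, q=307

1323/307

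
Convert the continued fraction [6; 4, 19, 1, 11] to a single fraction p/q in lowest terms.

Using pₖ = aₖpₖ₋₁ + pₖ₋₂ and qₖ = aₖqₖ₋₁ + qₖ₋₂:
  k=0: a=6, p=6, q=1
  k=1: a=4, p=25, q=4
  k=2: a=19, p=481, q=77
  k=3: a=1, p=506, q=81
  k=4: a=11, p=6047, q=968

6047/968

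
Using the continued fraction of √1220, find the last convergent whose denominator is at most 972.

√1220 = [34; 1, 12, 1, 68, …] (period length 4).
Convergents:
  p_0/q_0 = 34/1
  p_1/q_1 = 35/1
  p_2/q_2 = 454/13
  p_3/q_3 = 489/14
  p_4/q_4 = 33706/965
  p_5/q_5 = 34195/979
q_4 = 965 ≤ 972 < 979 = q_5, so the answer is 33706/965.

33706/965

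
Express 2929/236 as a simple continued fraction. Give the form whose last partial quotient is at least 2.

2929 = 12*236 + 97
236 = 2*97 + 42
97 = 2*42 + 13
42 = 3*13 + 3
13 = 4*3 + 1
3 = 3*1 + 0  (stop)
So 2929/236 = [12; 2, 2, 3, 4, 3].

[12; 2, 2, 3, 4, 3]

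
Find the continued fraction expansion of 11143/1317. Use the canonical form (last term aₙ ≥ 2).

11143 = 8×1317 + 607
1317 = 2×607 + 103
607 = 5×103 + 92
103 = 1×92 + 11
92 = 8×11 + 4
11 = 2×4 + 3
4 = 1×3 + 1
3 = 3×1 + 0  (stop)
So 11143/1317 = [8; 2, 5, 1, 8, 2, 1, 3].

[8; 2, 5, 1, 8, 2, 1, 3]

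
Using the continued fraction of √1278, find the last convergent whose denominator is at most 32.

143/4

√1278 = [35; 1, 2, 1, 70, …] (period length 4).
Convergents:
  p_0/q_0 = 35/1
  p_1/q_1 = 36/1
  p_2/q_2 = 107/3
  p_3/q_3 = 143/4
  p_4/q_4 = 10117/283
q_3 = 4 ≤ 32 < 283 = q_4, so the answer is 143/4.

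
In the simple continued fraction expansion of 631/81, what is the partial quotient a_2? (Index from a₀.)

3

631 = 7·81 + 64   →  a_0 = 7
81 = 1·64 + 17   →  a_1 = 1
64 = 3·17 + 13   →  a_2 = 3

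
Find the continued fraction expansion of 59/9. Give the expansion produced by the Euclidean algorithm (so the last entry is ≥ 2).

59 = 6*9 + 5
9 = 1*5 + 4
5 = 1*4 + 1
4 = 4*1 + 0  (stop)
So 59/9 = [6; 1, 1, 4].

[6; 1, 1, 4]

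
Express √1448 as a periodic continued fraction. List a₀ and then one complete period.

[38; 19, 76]

a₀ = ⌊√1448⌋ = 38.
With m₀=0, d₀=1 and mₖ₊₁ = dₖaₖ − mₖ, dₖ₊₁ = (n − mₖ₊₁²)/dₖ, aₖ₊₁ = ⌊(a₀+mₖ₊₁)/dₖ₊₁⌋:
  k=1: m=38, d=4, a=19
  k=2: m=38, d=1, a=76
d=1 and a=2a₀=76 at k=2, so the next step gives (m, d) = (38, 4) again — its k=1 value — and the period has length 2.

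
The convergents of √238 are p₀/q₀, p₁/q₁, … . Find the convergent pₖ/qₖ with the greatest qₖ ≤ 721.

√238 = [15; 2, 2, 1, 14, 1, 2, 2, 30, …] (period length 8).
Convergents:
  p_0/q_0 = 15/1
  p_1/q_1 = 31/2
  p_2/q_2 = 77/5
  p_3/q_3 = 108/7
  p_4/q_4 = 1589/103
  p_5/q_5 = 1697/110
  p_6/q_6 = 4983/323
  p_7/q_7 = 11663/756
q_6 = 323 ≤ 721 < 756 = q_7, so the answer is 4983/323.

4983/323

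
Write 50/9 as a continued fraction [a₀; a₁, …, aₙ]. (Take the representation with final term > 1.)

50 = 5*9 + 5
9 = 1*5 + 4
5 = 1*4 + 1
4 = 4*1 + 0  (stop)
So 50/9 = [5; 1, 1, 4].

[5; 1, 1, 4]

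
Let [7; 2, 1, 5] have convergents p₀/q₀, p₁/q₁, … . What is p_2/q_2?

22/3

Using pₖ = aₖpₖ₋₁ + pₖ₋₂, qₖ = aₖqₖ₋₁ + qₖ₋₂ (with p₋₁=1, p₋₂=0, q₋₁=0, q₋₂=1):
  k=0: a=7, p=7, q=1
  k=1: a=2, p=15, q=2
  k=2: a=1, p=22, q=3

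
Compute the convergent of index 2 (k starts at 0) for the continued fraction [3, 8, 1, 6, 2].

28/9

Using pₖ = aₖpₖ₋₁ + pₖ₋₂, qₖ = aₖqₖ₋₁ + qₖ₋₂ (with p₋₁=1, p₋₂=0, q₋₁=0, q₋₂=1):
  k=0: a=3, p=3, q=1
  k=1: a=8, p=25, q=8
  k=2: a=1, p=28, q=9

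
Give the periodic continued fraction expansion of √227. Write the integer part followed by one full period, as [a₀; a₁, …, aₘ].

a₀ = ⌊√227⌋ = 15.
With m₀=0, d₀=1 and mₖ₊₁ = dₖaₖ − mₖ, dₖ₊₁ = (n − mₖ₊₁²)/dₖ, aₖ₊₁ = ⌊(a₀+mₖ₊₁)/dₖ₊₁⌋:
  k=1: m=15, d=2, a=15
  k=2: m=15, d=1, a=30
d=1 and a=2a₀=30 at k=2, so the next step gives (m, d) = (15, 2) again — its k=1 value — and the period has length 2.

[15; 15, 30]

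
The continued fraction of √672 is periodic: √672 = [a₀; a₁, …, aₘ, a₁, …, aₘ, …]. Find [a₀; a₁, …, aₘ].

a₀ = ⌊√672⌋ = 25.
With m₀=0, d₀=1 and mₖ₊₁ = dₖaₖ − mₖ, dₖ₊₁ = (n − mₖ₊₁²)/dₖ, aₖ₊₁ = ⌊(a₀+mₖ₊₁)/dₖ₊₁⌋:
  k=1: m=25, d=47, a=1
  k=2: m=22, d=4, a=11
  k=3: m=22, d=47, a=1
  k=4: m=25, d=1, a=50
d=1 and a=2a₀=50 at k=4, so the next step gives (m, d) = (25, 47) again — its k=1 value — and the period has length 4.

[25; 1, 11, 1, 50]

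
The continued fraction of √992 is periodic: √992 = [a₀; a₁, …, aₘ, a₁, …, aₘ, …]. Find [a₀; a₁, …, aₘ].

a₀ = ⌊√992⌋ = 31.

[31; 2, 62]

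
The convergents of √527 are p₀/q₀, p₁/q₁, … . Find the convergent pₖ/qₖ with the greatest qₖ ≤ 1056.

23737/1034

√527 = [22; 1, 21, 1, 44, …] (period length 4).
Convergents:
  p_0/q_0 = 22/1
  p_1/q_1 = 23/1
  p_2/q_2 = 505/22
  p_3/q_3 = 528/23
  p_4/q_4 = 23737/1034
  p_5/q_5 = 24265/1057
q_4 = 1034 ≤ 1056 < 1057 = q_5, so the answer is 23737/1034.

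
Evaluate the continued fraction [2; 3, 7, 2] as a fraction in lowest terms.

109/47

Using pₖ = aₖpₖ₋₁ + pₖ₋₂ and qₖ = aₖqₖ₋₁ + qₖ₋₂:
  k=0: a=2, p=2, q=1
  k=1: a=3, p=7, q=3
  k=2: a=7, p=51, q=22
  k=3: a=2, p=109, q=47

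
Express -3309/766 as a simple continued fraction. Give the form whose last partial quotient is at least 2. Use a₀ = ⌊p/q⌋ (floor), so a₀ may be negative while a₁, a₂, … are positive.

[-5; 1, 2, 7, 1, 9, 3]

-3309 = -5*766 + 521
766 = 1*521 + 245
521 = 2*245 + 31
245 = 7*31 + 28
31 = 1*28 + 3
28 = 9*3 + 1
3 = 3*1 + 0  (stop)
So -3309/766 = [-5; 1, 2, 7, 1, 9, 3].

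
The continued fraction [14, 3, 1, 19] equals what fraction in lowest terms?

1126/79

Using pₖ = aₖpₖ₋₁ + pₖ₋₂ and qₖ = aₖqₖ₋₁ + qₖ₋₂:
  k=0: a=14, p=14, q=1
  k=1: a=3, p=43, q=3
  k=2: a=1, p=57, q=4
  k=3: a=19, p=1126, q=79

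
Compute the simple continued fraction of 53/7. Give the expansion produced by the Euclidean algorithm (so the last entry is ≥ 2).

53 = 7·7 + 4
7 = 1·4 + 3
4 = 1·3 + 1
3 = 3·1 + 0  (stop)
So 53/7 = [7; 1, 1, 3].

[7; 1, 1, 3]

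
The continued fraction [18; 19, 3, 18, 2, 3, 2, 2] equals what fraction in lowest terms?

766170/42443

Fold from the inside: start with 2/1.
  2 + 1/2 = 5/2
  3 + 2/5 = 17/5
  2 + 5/17 = 39/17
  18 + 17/39 = 719/39
  3 + 39/719 = 2196/719
  19 + 719/2196 = 42443/2196
  18 + 2196/42443 = 766170/42443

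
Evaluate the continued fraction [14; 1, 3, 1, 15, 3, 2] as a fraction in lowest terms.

Fold from the inside: start with 2/1.
  3 + 1/2 = 7/2
  15 + 2/7 = 107/7
  1 + 7/107 = 114/107
  3 + 107/114 = 449/114
  1 + 114/449 = 563/449
  14 + 449/563 = 8331/563

8331/563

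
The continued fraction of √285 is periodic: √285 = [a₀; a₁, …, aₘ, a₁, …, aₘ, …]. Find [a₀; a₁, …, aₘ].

a₀ = ⌊√285⌋ = 16.
With m₀=0, d₀=1 and mₖ₊₁ = dₖaₖ − mₖ, dₖ₊₁ = (n − mₖ₊₁²)/dₖ, aₖ₊₁ = ⌊(a₀+mₖ₊₁)/dₖ₊₁⌋:
  k=1: m=16, d=29, a=1
  k=2: m=13, d=4, a=7
  k=3: m=15, d=15, a=2
  k=4: m=15, d=4, a=7
  k=5: m=13, d=29, a=1
  k=6: m=16, d=1, a=32
d=1 and a=2a₀=32 at k=6, so the next step gives (m, d) = (16, 29) again — its k=1 value — and the period has length 6.

[16; 1, 7, 2, 7, 1, 32]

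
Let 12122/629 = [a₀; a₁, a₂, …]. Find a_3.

12122 = 19·629 + 171   →  a_0 = 19
629 = 3·171 + 116   →  a_1 = 3
171 = 1·116 + 55   →  a_2 = 1
116 = 2·55 + 6   →  a_3 = 2

2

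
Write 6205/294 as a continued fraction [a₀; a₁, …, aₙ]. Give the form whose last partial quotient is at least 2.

[21; 9, 2, 15]

6205 = 21·294 + 31
294 = 9·31 + 15
31 = 2·15 + 1
15 = 15·1 + 0  (stop)
So 6205/294 = [21; 9, 2, 15].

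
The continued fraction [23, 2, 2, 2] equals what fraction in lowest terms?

281/12

Fold from the inside: start with 2/1.
  2 + 1/2 = 5/2
  2 + 2/5 = 12/5
  23 + 5/12 = 281/12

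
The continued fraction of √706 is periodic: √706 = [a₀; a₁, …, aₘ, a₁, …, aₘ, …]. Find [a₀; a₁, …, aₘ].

a₀ = ⌊√706⌋ = 26.
With m₀=0, d₀=1 and mₖ₊₁ = dₖaₖ − mₖ, dₖ₊₁ = (n − mₖ₊₁²)/dₖ, aₖ₊₁ = ⌊(a₀+mₖ₊₁)/dₖ₊₁⌋:
  k=1: m=26, d=30, a=1
  k=2: m=4, d=23, a=1
  k=3: m=19, d=15, a=3
  k=4: m=26, d=2, a=26
  k=5: m=26, d=15, a=3
  k=6: m=19, d=23, a=1
  k=7: m=4, d=30, a=1
  k=8: m=26, d=1, a=52
d=1 and a=2a₀=52 at k=8, so the next step gives (m, d) = (26, 30) again — its k=1 value — and the period has length 8.

[26; 1, 1, 3, 26, 3, 1, 1, 52]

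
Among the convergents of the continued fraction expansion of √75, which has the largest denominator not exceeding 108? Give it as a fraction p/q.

892/103

√75 = [8; 1, 1, 1, 16, …] (period length 4).
Convergents:
  p_0/q_0 = 8/1
  p_1/q_1 = 9/1
  p_2/q_2 = 17/2
  p_3/q_3 = 26/3
  p_4/q_4 = 433/50
  p_5/q_5 = 459/53
  p_6/q_6 = 892/103
  p_7/q_7 = 1351/156
q_6 = 103 ≤ 108 < 156 = q_7, so the answer is 892/103.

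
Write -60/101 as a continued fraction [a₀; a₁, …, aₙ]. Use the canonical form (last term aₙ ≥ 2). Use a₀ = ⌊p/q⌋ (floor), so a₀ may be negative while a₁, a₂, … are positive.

[-1; 2, 2, 6, 3]

-60 = -1·101 + 41
101 = 2·41 + 19
41 = 2·19 + 3
19 = 6·3 + 1
3 = 3·1 + 0  (stop)
So -60/101 = [-1; 2, 2, 6, 3].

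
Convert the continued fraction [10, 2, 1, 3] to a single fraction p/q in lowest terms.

Using pₖ = aₖpₖ₋₁ + pₖ₋₂ and qₖ = aₖqₖ₋₁ + qₖ₋₂:
  k=0: a=10, p=10, q=1
  k=1: a=2, p=21, q=2
  k=2: a=1, p=31, q=3
  k=3: a=3, p=114, q=11

114/11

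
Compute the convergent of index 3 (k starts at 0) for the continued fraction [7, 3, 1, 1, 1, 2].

Using pₖ = aₖpₖ₋₁ + pₖ₋₂, qₖ = aₖqₖ₋₁ + qₖ₋₂ (with p₋₁=1, p₋₂=0, q₋₁=0, q₋₂=1):
  k=0: a=7, p=7, q=1
  k=1: a=3, p=22, q=3
  k=2: a=1, p=29, q=4
  k=3: a=1, p=51, q=7

51/7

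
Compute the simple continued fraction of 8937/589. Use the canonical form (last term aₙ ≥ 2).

[15; 5, 1, 3, 2, 3, 3]

8937 = 15*589 + 102
589 = 5*102 + 79
102 = 1*79 + 23
79 = 3*23 + 10
23 = 2*10 + 3
10 = 3*3 + 1
3 = 3*1 + 0  (stop)
So 8937/589 = [15; 5, 1, 3, 2, 3, 3].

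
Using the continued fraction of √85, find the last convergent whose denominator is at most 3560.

27926/3029

√85 = [9; 4, 1, 1, 4, 18, …] (period length 5).
Convergents:
  p_0/q_0 = 9/1
  p_1/q_1 = 37/4
  p_2/q_2 = 46/5
  p_3/q_3 = 83/9
  p_4/q_4 = 378/41
  p_5/q_5 = 6887/747
  p_6/q_6 = 27926/3029
  p_7/q_7 = 34813/3776
q_6 = 3029 ≤ 3560 < 3776 = q_7, so the answer is 27926/3029.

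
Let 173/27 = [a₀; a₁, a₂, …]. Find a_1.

2

173 = 6·27 + 11   →  a_0 = 6
27 = 2·11 + 5   →  a_1 = 2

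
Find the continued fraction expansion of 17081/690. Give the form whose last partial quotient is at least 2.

[24; 1, 3, 12, 14]

17081 = 24·690 + 521
690 = 1·521 + 169
521 = 3·169 + 14
169 = 12·14 + 1
14 = 14·1 + 0  (stop)
So 17081/690 = [24; 1, 3, 12, 14].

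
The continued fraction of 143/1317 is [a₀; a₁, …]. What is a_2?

143 = 0·1317 + 143   →  a_0 = 0
1317 = 9·143 + 30   →  a_1 = 9
143 = 4·30 + 23   →  a_2 = 4

4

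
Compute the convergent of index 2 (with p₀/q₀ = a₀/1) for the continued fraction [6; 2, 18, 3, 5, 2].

240/37

Using pₖ = aₖpₖ₋₁ + pₖ₋₂, qₖ = aₖqₖ₋₁ + qₖ₋₂ (with p₋₁=1, p₋₂=0, q₋₁=0, q₋₂=1):
  k=0: a=6, p=6, q=1
  k=1: a=2, p=13, q=2
  k=2: a=18, p=240, q=37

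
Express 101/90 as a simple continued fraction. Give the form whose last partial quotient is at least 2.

[1; 8, 5, 2]

101 = 1*90 + 11
90 = 8*11 + 2
11 = 5*2 + 1
2 = 2*1 + 0  (stop)
So 101/90 = [1; 8, 5, 2].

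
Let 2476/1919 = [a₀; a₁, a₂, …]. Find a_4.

15

2476 = 1·1919 + 557   →  a_0 = 1
1919 = 3·557 + 248   →  a_1 = 3
557 = 2·248 + 61   →  a_2 = 2
248 = 4·61 + 4   →  a_3 = 4
61 = 15·4 + 1   →  a_4 = 15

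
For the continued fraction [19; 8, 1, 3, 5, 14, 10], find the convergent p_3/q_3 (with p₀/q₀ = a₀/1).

669/35

Using pₖ = aₖpₖ₋₁ + pₖ₋₂, qₖ = aₖqₖ₋₁ + qₖ₋₂ (with p₋₁=1, p₋₂=0, q₋₁=0, q₋₂=1):
  k=0: a=19, p=19, q=1
  k=1: a=8, p=153, q=8
  k=2: a=1, p=172, q=9
  k=3: a=3, p=669, q=35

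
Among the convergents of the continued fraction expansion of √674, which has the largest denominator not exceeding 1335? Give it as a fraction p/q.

34399/1325

√674 = [25; 1, 24, 1, 50, …] (period length 4).
Convergents:
  p_0/q_0 = 25/1
  p_1/q_1 = 26/1
  p_2/q_2 = 649/25
  p_3/q_3 = 675/26
  p_4/q_4 = 34399/1325
  p_5/q_5 = 35074/1351
q_4 = 1325 ≤ 1335 < 1351 = q_5, so the answer is 34399/1325.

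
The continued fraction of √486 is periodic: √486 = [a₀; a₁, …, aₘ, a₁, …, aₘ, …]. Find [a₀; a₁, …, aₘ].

[22; 22, 44]

a₀ = ⌊√486⌋ = 22.
With m₀=0, d₀=1 and mₖ₊₁ = dₖaₖ − mₖ, dₖ₊₁ = (n − mₖ₊₁²)/dₖ, aₖ₊₁ = ⌊(a₀+mₖ₊₁)/dₖ₊₁⌋:
  k=1: m=22, d=2, a=22
  k=2: m=22, d=1, a=44
d=1 and a=2a₀=44 at k=2, so the next step gives (m, d) = (22, 2) again — its k=1 value — and the period has length 2.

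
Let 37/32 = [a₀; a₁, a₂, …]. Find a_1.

37 = 1·32 + 5   →  a_0 = 1
32 = 6·5 + 2   →  a_1 = 6

6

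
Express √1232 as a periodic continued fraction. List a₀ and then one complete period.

a₀ = ⌊√1232⌋ = 35.
With m₀=0, d₀=1 and mₖ₊₁ = dₖaₖ − mₖ, dₖ₊₁ = (n − mₖ₊₁²)/dₖ, aₖ₊₁ = ⌊(a₀+mₖ₊₁)/dₖ₊₁⌋:
  k=1: m=35, d=7, a=10
  k=2: m=35, d=1, a=70
d=1 and a=2a₀=70 at k=2, so the next step gives (m, d) = (35, 7) again — its k=1 value — and the period has length 2.

[35; 10, 70]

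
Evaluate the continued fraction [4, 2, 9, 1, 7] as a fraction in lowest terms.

Using pₖ = aₖpₖ₋₁ + pₖ₋₂ and qₖ = aₖqₖ₋₁ + qₖ₋₂:
  k=0: a=4, p=4, q=1
  k=1: a=2, p=9, q=2
  k=2: a=9, p=85, q=19
  k=3: a=1, p=94, q=21
  k=4: a=7, p=743, q=166

743/166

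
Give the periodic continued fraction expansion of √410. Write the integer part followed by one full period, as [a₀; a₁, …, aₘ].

a₀ = ⌊√410⌋ = 20.
With m₀=0, d₀=1 and mₖ₊₁ = dₖaₖ − mₖ, dₖ₊₁ = (n − mₖ₊₁²)/dₖ, aₖ₊₁ = ⌊(a₀+mₖ₊₁)/dₖ₊₁⌋:
  k=1: m=20, d=10, a=4
  k=2: m=20, d=1, a=40
d=1 and a=2a₀=40 at k=2, so the next step gives (m, d) = (20, 10) again — its k=1 value — and the period has length 2.

[20; 4, 40]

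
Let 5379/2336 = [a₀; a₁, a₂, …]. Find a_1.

5379 = 2·2336 + 707   →  a_0 = 2
2336 = 3·707 + 215   →  a_1 = 3

3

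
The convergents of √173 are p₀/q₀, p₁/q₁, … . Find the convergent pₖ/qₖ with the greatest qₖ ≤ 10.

√173 = [13; 6, 1, 1, 6, 26, …] (period length 5).
Convergents:
  p_0/q_0 = 13/1
  p_1/q_1 = 79/6
  p_2/q_2 = 92/7
  p_3/q_3 = 171/13
q_2 = 7 ≤ 10 < 13 = q_3, so the answer is 92/7.

92/7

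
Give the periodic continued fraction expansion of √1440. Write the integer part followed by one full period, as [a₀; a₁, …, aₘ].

[37; 1, 17, 1, 74]

a₀ = ⌊√1440⌋ = 37.
With m₀=0, d₀=1 and mₖ₊₁ = dₖaₖ − mₖ, dₖ₊₁ = (n − mₖ₊₁²)/dₖ, aₖ₊₁ = ⌊(a₀+mₖ₊₁)/dₖ₊₁⌋:
  k=1: m=37, d=71, a=1
  k=2: m=34, d=4, a=17
  k=3: m=34, d=71, a=1
  k=4: m=37, d=1, a=74
d=1 and a=2a₀=74 at k=4, so the next step gives (m, d) = (37, 71) again — its k=1 value — and the period has length 4.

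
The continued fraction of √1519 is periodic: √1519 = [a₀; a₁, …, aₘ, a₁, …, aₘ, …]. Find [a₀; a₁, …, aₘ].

[38; 1, 37, 1, 76]

a₀ = ⌊√1519⌋ = 38.
With m₀=0, d₀=1 and mₖ₊₁ = dₖaₖ − mₖ, dₖ₊₁ = (n − mₖ₊₁²)/dₖ, aₖ₊₁ = ⌊(a₀+mₖ₊₁)/dₖ₊₁⌋:
  k=1: m=38, d=75, a=1
  k=2: m=37, d=2, a=37
  k=3: m=37, d=75, a=1
  k=4: m=38, d=1, a=76
d=1 and a=2a₀=76 at k=4, so the next step gives (m, d) = (38, 75) again — its k=1 value — and the period has length 4.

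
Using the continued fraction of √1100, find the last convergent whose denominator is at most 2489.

√1100 = [33; 6, 66, …] (period length 2).
Convergents:
  p_0/q_0 = 33/1
  p_1/q_1 = 199/6
  p_2/q_2 = 13167/397
  p_3/q_3 = 79201/2388
  p_4/q_4 = 5240433/158005
q_3 = 2388 ≤ 2489 < 158005 = q_4, so the answer is 79201/2388.

79201/2388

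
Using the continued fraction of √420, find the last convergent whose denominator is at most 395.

3361/164

√420 = [20; 2, 40, …] (period length 2).
Convergents:
  p_0/q_0 = 20/1
  p_1/q_1 = 41/2
  p_2/q_2 = 1660/81
  p_3/q_3 = 3361/164
  p_4/q_4 = 136100/6641
q_3 = 164 ≤ 395 < 6641 = q_4, so the answer is 3361/164.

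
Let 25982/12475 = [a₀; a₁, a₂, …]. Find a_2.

25982 = 2·12475 + 1032   →  a_0 = 2
12475 = 12·1032 + 91   →  a_1 = 12
1032 = 11·91 + 31   →  a_2 = 11

11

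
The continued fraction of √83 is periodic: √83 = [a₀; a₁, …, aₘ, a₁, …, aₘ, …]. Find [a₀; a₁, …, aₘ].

a₀ = ⌊√83⌋ = 9.
With m₀=0, d₀=1 and mₖ₊₁ = dₖaₖ − mₖ, dₖ₊₁ = (n − mₖ₊₁²)/dₖ, aₖ₊₁ = ⌊(a₀+mₖ₊₁)/dₖ₊₁⌋:
  k=1: m=9, d=2, a=9
  k=2: m=9, d=1, a=18
d=1 and a=2a₀=18 at k=2, so the next step gives (m, d) = (9, 2) again — its k=1 value — and the period has length 2.

[9; 9, 18]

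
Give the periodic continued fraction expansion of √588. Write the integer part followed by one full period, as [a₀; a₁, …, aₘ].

[24; 4, 48]

a₀ = ⌊√588⌋ = 24.
With m₀=0, d₀=1 and mₖ₊₁ = dₖaₖ − mₖ, dₖ₊₁ = (n − mₖ₊₁²)/dₖ, aₖ₊₁ = ⌊(a₀+mₖ₊₁)/dₖ₊₁⌋:
  k=1: m=24, d=12, a=4
  k=2: m=24, d=1, a=48
d=1 and a=2a₀=48 at k=2, so the next step gives (m, d) = (24, 12) again — its k=1 value — and the period has length 2.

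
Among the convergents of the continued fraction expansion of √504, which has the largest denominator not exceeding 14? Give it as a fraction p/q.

202/9

√504 = [22; 2, 4, 2, 44, …] (period length 4).
Convergents:
  p_0/q_0 = 22/1
  p_1/q_1 = 45/2
  p_2/q_2 = 202/9
  p_3/q_3 = 449/20
q_2 = 9 ≤ 14 < 20 = q_3, so the answer is 202/9.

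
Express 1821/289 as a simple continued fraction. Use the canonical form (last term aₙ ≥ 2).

[6; 3, 3, 9, 3]

1821 = 6×289 + 87
289 = 3×87 + 28
87 = 3×28 + 3
28 = 9×3 + 1
3 = 3×1 + 0  (stop)
So 1821/289 = [6; 3, 3, 9, 3].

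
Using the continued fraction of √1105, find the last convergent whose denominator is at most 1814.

28488/857

√1105 = [33; 4, 7, 7, 4, 66, …] (period length 5).
Convergents:
  p_0/q_0 = 33/1
  p_1/q_1 = 133/4
  p_2/q_2 = 964/29
  p_3/q_3 = 6881/207
  p_4/q_4 = 28488/857
  p_5/q_5 = 1887089/56769
q_4 = 857 ≤ 1814 < 56769 = q_5, so the answer is 28488/857.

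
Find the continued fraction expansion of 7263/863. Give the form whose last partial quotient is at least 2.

7263 = 8·863 + 359
863 = 2·359 + 145
359 = 2·145 + 69
145 = 2·69 + 7
69 = 9·7 + 6
7 = 1·6 + 1
6 = 6·1 + 0  (stop)
So 7263/863 = [8; 2, 2, 2, 9, 1, 6].

[8; 2, 2, 2, 9, 1, 6]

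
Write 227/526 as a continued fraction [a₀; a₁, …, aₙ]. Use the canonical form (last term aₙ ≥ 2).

227 = 0*526 + 227
526 = 2*227 + 72
227 = 3*72 + 11
72 = 6*11 + 6
11 = 1*6 + 5
6 = 1*5 + 1
5 = 5*1 + 0  (stop)
So 227/526 = [0; 2, 3, 6, 1, 1, 5].

[0; 2, 3, 6, 1, 1, 5]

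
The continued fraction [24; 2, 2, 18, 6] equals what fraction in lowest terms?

Using pₖ = aₖpₖ₋₁ + pₖ₋₂ and qₖ = aₖqₖ₋₁ + qₖ₋₂:
  k=0: a=24, p=24, q=1
  k=1: a=2, p=49, q=2
  k=2: a=2, p=122, q=5
  k=3: a=18, p=2245, q=92
  k=4: a=6, p=13592, q=557

13592/557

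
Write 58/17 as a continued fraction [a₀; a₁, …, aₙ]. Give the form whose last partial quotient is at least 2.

[3; 2, 2, 3]

58 = 3*17 + 7
17 = 2*7 + 3
7 = 2*3 + 1
3 = 3*1 + 0  (stop)
So 58/17 = [3; 2, 2, 3].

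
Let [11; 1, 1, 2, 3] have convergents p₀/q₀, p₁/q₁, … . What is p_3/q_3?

58/5

Using pₖ = aₖpₖ₋₁ + pₖ₋₂, qₖ = aₖqₖ₋₁ + qₖ₋₂ (with p₋₁=1, p₋₂=0, q₋₁=0, q₋₂=1):
  k=0: a=11, p=11, q=1
  k=1: a=1, p=12, q=1
  k=2: a=1, p=23, q=2
  k=3: a=2, p=58, q=5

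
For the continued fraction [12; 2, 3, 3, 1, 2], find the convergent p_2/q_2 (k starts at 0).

87/7

Using pₖ = aₖpₖ₋₁ + pₖ₋₂, qₖ = aₖqₖ₋₁ + qₖ₋₂ (with p₋₁=1, p₋₂=0, q₋₁=0, q₋₂=1):
  k=0: a=12, p=12, q=1
  k=1: a=2, p=25, q=2
  k=2: a=3, p=87, q=7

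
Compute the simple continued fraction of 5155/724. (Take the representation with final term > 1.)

5155 = 7*724 + 87
724 = 8*87 + 28
87 = 3*28 + 3
28 = 9*3 + 1
3 = 3*1 + 0  (stop)
So 5155/724 = [7; 8, 3, 9, 3].

[7; 8, 3, 9, 3]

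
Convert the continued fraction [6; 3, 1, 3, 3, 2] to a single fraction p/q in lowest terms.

708/113

Fold from the inside: start with 2/1.
  3 + 1/2 = 7/2
  3 + 2/7 = 23/7
  1 + 7/23 = 30/23
  3 + 23/30 = 113/30
  6 + 30/113 = 708/113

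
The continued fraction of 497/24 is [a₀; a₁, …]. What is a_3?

2

497 = 20·24 + 17   →  a_0 = 20
24 = 1·17 + 7   →  a_1 = 1
17 = 2·7 + 3   →  a_2 = 2
7 = 2·3 + 1   →  a_3 = 2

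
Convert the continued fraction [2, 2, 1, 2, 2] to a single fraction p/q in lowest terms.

45/19

Fold from the inside: start with 2/1.
  2 + 1/2 = 5/2
  1 + 2/5 = 7/5
  2 + 5/7 = 19/7
  2 + 7/19 = 45/19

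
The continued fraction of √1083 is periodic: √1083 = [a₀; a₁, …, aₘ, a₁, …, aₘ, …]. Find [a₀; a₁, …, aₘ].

a₀ = ⌊√1083⌋ = 32.
With m₀=0, d₀=1 and mₖ₊₁ = dₖaₖ − mₖ, dₖ₊₁ = (n − mₖ₊₁²)/dₖ, aₖ₊₁ = ⌊(a₀+mₖ₊₁)/dₖ₊₁⌋:
  k=1: m=32, d=59, a=1
  k=2: m=27, d=6, a=9
  k=3: m=27, d=59, a=1
  k=4: m=32, d=1, a=64
d=1 and a=2a₀=64 at k=4, so the next step gives (m, d) = (32, 59) again — its k=1 value — and the period has length 4.

[32; 1, 9, 1, 64]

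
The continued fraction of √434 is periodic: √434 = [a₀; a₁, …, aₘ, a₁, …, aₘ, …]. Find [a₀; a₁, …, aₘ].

[20; 1, 4, 1, 40]

a₀ = ⌊√434⌋ = 20.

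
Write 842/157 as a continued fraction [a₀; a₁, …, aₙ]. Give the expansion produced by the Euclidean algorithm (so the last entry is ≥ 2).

842 = 5×157 + 57
157 = 2×57 + 43
57 = 1×43 + 14
43 = 3×14 + 1
14 = 14×1 + 0  (stop)
So 842/157 = [5; 2, 1, 3, 14].

[5; 2, 1, 3, 14]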